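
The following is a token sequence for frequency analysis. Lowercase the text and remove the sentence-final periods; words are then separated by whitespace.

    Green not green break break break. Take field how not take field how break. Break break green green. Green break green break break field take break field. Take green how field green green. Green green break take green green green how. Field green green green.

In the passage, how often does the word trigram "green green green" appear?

5

Scanning the 43 overlapping trigram windows for "green green green":
  position 17–19: green green green
  position 32–34: green green green
  position 33–35: green green green
  position 38–40: green green green
  position 43–45: green green green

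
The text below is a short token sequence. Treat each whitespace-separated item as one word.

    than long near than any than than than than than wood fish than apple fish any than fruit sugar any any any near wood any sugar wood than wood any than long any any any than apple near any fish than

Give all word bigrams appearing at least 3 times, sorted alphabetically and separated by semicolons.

Bigram counts meeting the condition (at least 3 times):
  any any: 4
  any than: 4
  than than: 4

any any; any than; than than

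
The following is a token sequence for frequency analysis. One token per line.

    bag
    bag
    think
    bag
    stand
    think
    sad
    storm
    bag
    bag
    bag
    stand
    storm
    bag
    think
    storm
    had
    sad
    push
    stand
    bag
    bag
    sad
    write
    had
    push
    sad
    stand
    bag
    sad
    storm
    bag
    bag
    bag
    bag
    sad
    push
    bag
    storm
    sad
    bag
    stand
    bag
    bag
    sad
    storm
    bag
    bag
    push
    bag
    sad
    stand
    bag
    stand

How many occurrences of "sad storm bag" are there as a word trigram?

Scanning the 52 overlapping trigram windows for "sad storm bag":
  position 7–9: sad storm bag
  position 30–32: sad storm bag
  position 45–47: sad storm bag

3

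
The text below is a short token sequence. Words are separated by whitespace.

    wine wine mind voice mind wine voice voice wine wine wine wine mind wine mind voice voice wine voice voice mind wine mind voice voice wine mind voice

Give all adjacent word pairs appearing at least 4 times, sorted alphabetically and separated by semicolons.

Bigram counts meeting the condition (at least 4 times):
  mind voice: 4
  voice voice: 4
  wine mind: 5
  wine wine: 4

mind voice; voice voice; wine mind; wine wine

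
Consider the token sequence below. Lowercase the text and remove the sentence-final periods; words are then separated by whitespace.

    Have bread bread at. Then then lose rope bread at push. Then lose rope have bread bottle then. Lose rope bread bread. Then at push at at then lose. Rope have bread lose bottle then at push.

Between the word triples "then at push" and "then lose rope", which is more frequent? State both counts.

"then lose rope" (4 vs 2)

"then at push": 2 occurrences
"then lose rope": 4 occurrences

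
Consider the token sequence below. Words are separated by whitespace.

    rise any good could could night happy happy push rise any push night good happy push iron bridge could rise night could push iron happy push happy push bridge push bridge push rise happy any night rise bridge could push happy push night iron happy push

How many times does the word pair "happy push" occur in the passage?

Scanning the 45 overlapping bigram windows for "happy push":
  position 8–9: happy push
  position 15–16: happy push
  position 25–26: happy push
  position 27–28: happy push
  position 41–42: happy push
  position 45–46: happy push

6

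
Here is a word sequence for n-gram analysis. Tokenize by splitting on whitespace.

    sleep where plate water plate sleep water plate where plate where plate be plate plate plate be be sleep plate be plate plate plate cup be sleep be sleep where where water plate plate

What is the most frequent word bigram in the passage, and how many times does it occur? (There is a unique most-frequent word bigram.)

"plate plate", 5 times

Bigram frequencies (highest first):
  plate plate: 5
  where plate: 3
  water plate: 3
  plate be: 3
  be sleep: 3
  sleep where: 2
  … (12 more, each ≤ 2)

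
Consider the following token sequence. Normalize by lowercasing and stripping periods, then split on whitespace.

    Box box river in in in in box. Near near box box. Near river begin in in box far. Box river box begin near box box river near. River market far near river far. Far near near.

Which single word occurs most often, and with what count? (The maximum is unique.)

Unigram frequencies (highest first):
  box: 10
  near: 8
  river: 6
  in: 6
  far: 4
  begin: 2
  … (1 more, each ≤ 1)

"box", 10 times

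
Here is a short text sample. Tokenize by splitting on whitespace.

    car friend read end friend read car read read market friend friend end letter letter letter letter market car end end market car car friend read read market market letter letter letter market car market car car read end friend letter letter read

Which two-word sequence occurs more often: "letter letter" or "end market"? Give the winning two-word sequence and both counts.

"letter letter": 6 occurrences
"end market": 1 occurrence

"letter letter" (6 vs 1)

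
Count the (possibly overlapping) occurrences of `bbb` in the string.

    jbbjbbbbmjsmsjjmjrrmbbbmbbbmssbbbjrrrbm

Sliding a length-3 window over the 39 characters (37 positions):
  position 5–7: bbb
  position 6–8: bbb
  position 21–23: bbb
  position 25–27: bbb
  position 31–33: bbb

5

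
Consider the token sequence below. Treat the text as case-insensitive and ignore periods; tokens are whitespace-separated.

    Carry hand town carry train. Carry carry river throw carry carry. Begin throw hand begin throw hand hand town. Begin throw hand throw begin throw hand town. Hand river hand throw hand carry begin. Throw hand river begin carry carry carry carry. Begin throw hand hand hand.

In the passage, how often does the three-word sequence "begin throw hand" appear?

Scanning the 45 overlapping trigram windows for "begin throw hand":
  position 12–14: begin throw hand
  position 15–17: begin throw hand
  position 20–22: begin throw hand
  position 24–26: begin throw hand
  position 34–36: begin throw hand
  position 43–45: begin throw hand

6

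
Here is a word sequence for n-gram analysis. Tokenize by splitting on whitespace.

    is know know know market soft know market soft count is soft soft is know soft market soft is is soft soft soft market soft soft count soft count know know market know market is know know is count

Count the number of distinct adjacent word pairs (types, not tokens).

39 tokens → 38 bigram windows in total.
Repeated bigrams (each contributes count−1 duplicates):
  know know: 4
  know market: 4
  market soft: 4
  soft soft: 4
  is know: 3
  soft count: 3
  is soft: 2
  soft is: 2
  … (1 more repeated)
19 duplicate windows → 38 − 19 = 19 distinct.

19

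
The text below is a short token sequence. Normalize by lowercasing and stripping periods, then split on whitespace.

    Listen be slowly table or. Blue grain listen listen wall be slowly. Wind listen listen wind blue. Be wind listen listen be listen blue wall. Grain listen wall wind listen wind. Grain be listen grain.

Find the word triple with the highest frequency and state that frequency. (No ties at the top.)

Trigram frequencies (highest first):
  wind listen listen: 2
  listen be slowly: 1
  be slowly table: 1
  slowly table or: 1
  table or blue: 1
  or blue grain: 1
  … (26 more, each ≤ 1)

"wind listen listen", 2 times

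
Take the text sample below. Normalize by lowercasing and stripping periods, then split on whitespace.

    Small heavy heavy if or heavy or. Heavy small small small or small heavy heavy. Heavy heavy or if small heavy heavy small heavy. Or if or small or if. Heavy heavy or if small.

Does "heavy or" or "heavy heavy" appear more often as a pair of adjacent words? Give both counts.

"heavy or": 4 occurrences
"heavy heavy": 6 occurrences

"heavy heavy" (6 vs 4)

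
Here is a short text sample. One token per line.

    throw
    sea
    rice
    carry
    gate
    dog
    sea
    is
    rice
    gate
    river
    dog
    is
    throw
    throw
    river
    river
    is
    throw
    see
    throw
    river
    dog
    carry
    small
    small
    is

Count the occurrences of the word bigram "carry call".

0

Scanning the 26 overlapping bigram windows for "carry call":
  (none found)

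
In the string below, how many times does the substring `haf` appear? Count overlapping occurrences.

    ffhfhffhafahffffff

Sliding a length-3 window over the 18 characters (16 positions):
  position 8–10: haf

1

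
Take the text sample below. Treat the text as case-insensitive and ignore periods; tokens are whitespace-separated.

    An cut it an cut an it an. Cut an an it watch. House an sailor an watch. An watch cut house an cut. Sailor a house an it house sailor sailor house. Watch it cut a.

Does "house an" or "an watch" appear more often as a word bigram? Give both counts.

"house an" (3 vs 2)

"house an": 3 occurrences
"an watch": 2 occurrences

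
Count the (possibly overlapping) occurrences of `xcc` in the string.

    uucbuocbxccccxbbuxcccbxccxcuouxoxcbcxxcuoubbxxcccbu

4

Sliding a length-3 window over the 51 characters (49 positions):
  position 9–11: xcc
  position 18–20: xcc
  position 23–25: xcc
  position 46–48: xcc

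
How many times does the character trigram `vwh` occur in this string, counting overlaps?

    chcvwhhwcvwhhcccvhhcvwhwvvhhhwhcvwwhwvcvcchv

3

Sliding a length-3 window over the 44 characters (42 positions):
  position 4–6: vwh
  position 10–12: vwh
  position 21–23: vwh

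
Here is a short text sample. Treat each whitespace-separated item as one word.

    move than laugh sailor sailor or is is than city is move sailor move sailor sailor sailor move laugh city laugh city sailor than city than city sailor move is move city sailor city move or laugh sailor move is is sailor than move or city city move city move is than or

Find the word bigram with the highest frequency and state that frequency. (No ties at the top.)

Bigram frequencies (highest first):
  sailor move: 4
  sailor sailor: 3
  than city: 3
  city sailor: 3
  move is: 3
  city move: 3
  … (24 more, each ≤ 2)

"sailor move", 4 times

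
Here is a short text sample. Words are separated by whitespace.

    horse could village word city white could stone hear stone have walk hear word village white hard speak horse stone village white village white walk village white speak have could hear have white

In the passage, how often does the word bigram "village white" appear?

Scanning the 32 overlapping bigram windows for "village white":
  position 15–16: village white
  position 21–22: village white
  position 23–24: village white
  position 26–27: village white

4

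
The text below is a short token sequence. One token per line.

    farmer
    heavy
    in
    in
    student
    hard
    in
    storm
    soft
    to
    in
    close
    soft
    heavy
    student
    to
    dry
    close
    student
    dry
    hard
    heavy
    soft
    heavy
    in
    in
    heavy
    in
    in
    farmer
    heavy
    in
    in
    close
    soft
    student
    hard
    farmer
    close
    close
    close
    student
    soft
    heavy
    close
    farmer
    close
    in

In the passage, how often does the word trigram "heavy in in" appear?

Scanning the 46 overlapping trigram windows for "heavy in in":
  position 2–4: heavy in in
  position 24–26: heavy in in
  position 27–29: heavy in in
  position 31–33: heavy in in

4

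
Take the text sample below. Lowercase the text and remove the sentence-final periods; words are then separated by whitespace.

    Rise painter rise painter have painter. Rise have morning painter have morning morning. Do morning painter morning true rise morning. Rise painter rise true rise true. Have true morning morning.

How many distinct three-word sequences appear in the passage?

27

30 tokens → 28 trigram windows in total.
Repeated trigrams (each contributes count−1 duplicates):
  rise painter rise: 2
1 duplicate windows → 28 − 1 = 27 distinct.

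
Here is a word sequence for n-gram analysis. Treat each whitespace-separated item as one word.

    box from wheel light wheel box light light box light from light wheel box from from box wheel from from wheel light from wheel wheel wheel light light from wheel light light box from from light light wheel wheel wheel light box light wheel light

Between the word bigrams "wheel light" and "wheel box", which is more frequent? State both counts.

"wheel light": 6 occurrences
"wheel box": 2 occurrences

"wheel light" (6 vs 2)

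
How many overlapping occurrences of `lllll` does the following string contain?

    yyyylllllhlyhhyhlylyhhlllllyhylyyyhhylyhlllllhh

Sliding a length-5 window over the 47 characters (43 positions):
  position 5–9: lllll
  position 23–27: lllll
  position 41–45: lllll

3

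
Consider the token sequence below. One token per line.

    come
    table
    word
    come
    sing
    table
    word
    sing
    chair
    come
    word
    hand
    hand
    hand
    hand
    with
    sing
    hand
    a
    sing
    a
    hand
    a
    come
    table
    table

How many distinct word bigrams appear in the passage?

26 tokens → 25 bigram windows in total.
Repeated bigrams (each contributes count−1 duplicates):
  hand hand: 3
  come table: 2
  hand a: 2
  table word: 2
5 duplicate windows → 25 − 5 = 20 distinct.

20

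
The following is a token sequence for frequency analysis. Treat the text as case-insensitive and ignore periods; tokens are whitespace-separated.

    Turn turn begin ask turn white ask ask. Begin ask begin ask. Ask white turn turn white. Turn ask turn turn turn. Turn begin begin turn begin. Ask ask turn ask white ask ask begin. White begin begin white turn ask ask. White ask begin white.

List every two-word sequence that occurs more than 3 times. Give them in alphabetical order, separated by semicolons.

Bigram counts meeting the condition (more than 3 times):
  ask ask: 5
  ask begin: 4
  begin ask: 4
  turn turn: 5

ask ask; ask begin; begin ask; turn turn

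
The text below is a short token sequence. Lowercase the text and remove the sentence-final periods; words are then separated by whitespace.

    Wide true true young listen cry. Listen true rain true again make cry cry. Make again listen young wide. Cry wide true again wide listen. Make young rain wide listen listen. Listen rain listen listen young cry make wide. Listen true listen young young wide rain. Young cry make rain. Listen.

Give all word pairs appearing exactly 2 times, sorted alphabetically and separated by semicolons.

listen true; rain listen; true again; wide true; young cry; young wide

Bigram counts meeting the condition (exactly 2 times):
  listen true: 2
  rain listen: 2
  true again: 2
  wide true: 2
  young cry: 2
  young wide: 2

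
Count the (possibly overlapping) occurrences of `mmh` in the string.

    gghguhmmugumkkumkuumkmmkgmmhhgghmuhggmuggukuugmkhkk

Sliding a length-3 window over the 51 characters (49 positions):
  position 26–28: mmh

1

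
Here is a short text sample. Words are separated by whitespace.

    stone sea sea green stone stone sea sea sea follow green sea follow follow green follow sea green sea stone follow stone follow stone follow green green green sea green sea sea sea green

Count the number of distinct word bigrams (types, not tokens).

15

34 tokens → 33 bigram windows in total.
Repeated bigrams (each contributes count−1 duplicates):
  sea sea: 5
  green sea: 4
  sea green: 4
  follow green: 3
  stone follow: 3
  follow stone: 2
  green green: 2
  sea follow: 2
  … (1 more repeated)
18 duplicate windows → 33 − 18 = 15 distinct.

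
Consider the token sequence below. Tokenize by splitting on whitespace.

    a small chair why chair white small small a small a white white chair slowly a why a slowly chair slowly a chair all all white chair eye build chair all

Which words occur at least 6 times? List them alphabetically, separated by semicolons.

Unigram counts meeting the condition (at least 6 times):
  a: 6
  chair: 7

a; chair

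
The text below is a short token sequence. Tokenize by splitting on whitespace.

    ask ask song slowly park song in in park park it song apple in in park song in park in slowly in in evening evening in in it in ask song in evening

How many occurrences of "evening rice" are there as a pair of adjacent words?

Scanning the 32 overlapping bigram windows for "evening rice":
  (none found)

0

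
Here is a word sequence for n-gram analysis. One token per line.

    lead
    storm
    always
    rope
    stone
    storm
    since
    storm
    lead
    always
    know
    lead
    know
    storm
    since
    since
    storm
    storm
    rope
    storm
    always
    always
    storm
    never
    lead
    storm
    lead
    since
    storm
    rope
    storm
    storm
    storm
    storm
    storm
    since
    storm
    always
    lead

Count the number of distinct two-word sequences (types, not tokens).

23

39 tokens → 38 bigram windows in total.
Repeated bigrams (each contributes count−1 duplicates):
  storm storm: 5
  since storm: 4
  storm always: 3
  storm since: 3
  lead storm: 2
  rope storm: 2
  storm lead: 2
  storm rope: 2
15 duplicate windows → 38 − 15 = 23 distinct.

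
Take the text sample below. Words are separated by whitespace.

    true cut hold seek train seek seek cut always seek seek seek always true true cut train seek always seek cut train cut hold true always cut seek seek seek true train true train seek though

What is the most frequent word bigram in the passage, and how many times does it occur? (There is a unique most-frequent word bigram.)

Bigram frequencies (highest first):
  seek seek: 5
  train seek: 3
  true cut: 2
  cut hold: 2
  seek cut: 2
  always seek: 2
  … (16 more, each ≤ 2)

"seek seek", 5 times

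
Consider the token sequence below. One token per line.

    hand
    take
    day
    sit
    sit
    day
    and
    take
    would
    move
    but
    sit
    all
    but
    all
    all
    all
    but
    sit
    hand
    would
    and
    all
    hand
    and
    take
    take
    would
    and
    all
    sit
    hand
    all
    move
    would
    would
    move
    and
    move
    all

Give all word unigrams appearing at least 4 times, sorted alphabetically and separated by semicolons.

Unigram counts meeting the condition (at least 4 times):
  all: 8
  and: 5
  hand: 4
  move: 4
  sit: 5
  take: 4
  would: 5

all; and; hand; move; sit; take; would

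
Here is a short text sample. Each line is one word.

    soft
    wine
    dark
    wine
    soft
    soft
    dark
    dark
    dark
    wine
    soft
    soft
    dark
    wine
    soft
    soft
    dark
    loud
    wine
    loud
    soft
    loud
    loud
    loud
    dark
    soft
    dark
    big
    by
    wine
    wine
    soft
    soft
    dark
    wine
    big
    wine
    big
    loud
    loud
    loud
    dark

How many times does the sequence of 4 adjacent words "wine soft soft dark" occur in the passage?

Scanning the 39 overlapping 4-gram windows for "wine soft soft dark":
  position 4–7: wine soft soft dark
  position 10–13: wine soft soft dark
  position 14–17: wine soft soft dark
  position 31–34: wine soft soft dark

4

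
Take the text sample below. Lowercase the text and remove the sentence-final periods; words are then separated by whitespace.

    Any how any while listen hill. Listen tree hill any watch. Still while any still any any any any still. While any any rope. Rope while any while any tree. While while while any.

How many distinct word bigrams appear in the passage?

34 tokens → 33 bigram windows in total.
Repeated bigrams (each contributes count−1 duplicates):
  while any: 5
  any any: 4
  any still: 2
  any while: 2
  still while: 2
  while while: 2
11 duplicate windows → 33 − 11 = 22 distinct.

22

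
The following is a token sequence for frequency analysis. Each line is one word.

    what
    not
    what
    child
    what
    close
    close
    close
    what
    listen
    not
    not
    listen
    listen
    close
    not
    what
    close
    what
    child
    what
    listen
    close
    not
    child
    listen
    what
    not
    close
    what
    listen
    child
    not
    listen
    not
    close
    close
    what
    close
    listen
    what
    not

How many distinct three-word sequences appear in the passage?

35

42 tokens → 40 trigram windows in total.
Repeated trigrams (each contributes count−1 duplicates):
  close close what: 2
  close what listen: 2
  listen close not: 2
  listen what not: 2
  what child what: 2
5 duplicate windows → 40 − 5 = 35 distinct.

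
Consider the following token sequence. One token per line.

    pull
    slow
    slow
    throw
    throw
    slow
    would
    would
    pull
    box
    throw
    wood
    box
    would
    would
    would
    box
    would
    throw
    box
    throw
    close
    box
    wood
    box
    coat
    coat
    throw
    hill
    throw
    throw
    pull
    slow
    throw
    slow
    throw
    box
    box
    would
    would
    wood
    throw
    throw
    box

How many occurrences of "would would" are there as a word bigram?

Scanning the 43 overlapping bigram windows for "would would":
  position 7–8: would would
  position 14–15: would would
  position 15–16: would would
  position 39–40: would would

4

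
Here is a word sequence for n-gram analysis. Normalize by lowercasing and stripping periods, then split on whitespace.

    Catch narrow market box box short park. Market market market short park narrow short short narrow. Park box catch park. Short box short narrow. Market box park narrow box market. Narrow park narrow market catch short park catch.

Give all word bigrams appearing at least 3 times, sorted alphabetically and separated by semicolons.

narrow market; park narrow; short park

Bigram counts meeting the condition (at least 3 times):
  narrow market: 3
  park narrow: 3
  short park: 3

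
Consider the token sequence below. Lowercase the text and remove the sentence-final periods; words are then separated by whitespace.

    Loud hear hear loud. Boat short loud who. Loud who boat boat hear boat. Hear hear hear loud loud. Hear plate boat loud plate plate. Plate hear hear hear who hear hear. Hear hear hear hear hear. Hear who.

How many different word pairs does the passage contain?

39 tokens → 38 bigram windows in total.
Repeated bigrams (each contributes count−1 duplicates):
  hear hear: 12
  boat hear: 2
  hear loud: 2
  hear who: 2
  loud hear: 2
  loud who: 2
  plate plate: 2
17 duplicate windows → 38 − 17 = 21 distinct.

21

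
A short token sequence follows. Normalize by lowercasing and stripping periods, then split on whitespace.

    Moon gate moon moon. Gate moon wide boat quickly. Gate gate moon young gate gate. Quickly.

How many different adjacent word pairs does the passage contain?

16 tokens → 15 bigram windows in total.
Repeated bigrams (each contributes count−1 duplicates):
  gate moon: 3
  gate gate: 2
  moon gate: 2
4 duplicate windows → 15 − 4 = 11 distinct.

11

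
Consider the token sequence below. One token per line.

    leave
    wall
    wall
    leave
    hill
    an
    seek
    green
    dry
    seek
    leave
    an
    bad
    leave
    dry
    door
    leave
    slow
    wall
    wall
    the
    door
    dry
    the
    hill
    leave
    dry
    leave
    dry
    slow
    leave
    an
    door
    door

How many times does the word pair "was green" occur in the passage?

0

Scanning the 33 overlapping bigram windows for "was green":
  (none found)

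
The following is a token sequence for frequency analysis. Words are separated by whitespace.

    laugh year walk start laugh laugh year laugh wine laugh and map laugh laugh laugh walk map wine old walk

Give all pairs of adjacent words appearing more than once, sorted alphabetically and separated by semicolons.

laugh laugh; laugh year

Bigram counts meeting the condition (more than once):
  laugh laugh: 3
  laugh year: 2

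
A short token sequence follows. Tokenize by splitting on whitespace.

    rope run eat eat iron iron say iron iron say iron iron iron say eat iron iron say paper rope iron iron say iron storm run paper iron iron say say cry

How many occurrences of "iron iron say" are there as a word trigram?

Scanning the 30 overlapping trigram windows for "iron iron say":
  position 5–7: iron iron say
  position 8–10: iron iron say
  position 12–14: iron iron say
  position 16–18: iron iron say
  position 21–23: iron iron say
  position 28–30: iron iron say

6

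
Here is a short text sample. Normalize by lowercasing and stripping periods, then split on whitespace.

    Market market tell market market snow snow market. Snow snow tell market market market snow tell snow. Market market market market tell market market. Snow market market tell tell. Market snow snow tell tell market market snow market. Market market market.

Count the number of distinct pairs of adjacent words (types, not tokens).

9

41 tokens → 40 bigram windows in total.
Repeated bigrams (each contributes count−1 duplicates):
  market market: 13
  market snow: 6
  tell market: 5
  snow market: 4
  market tell: 3
  snow snow: 3
  snow tell: 3
  tell tell: 2
31 duplicate windows → 40 − 31 = 9 distinct.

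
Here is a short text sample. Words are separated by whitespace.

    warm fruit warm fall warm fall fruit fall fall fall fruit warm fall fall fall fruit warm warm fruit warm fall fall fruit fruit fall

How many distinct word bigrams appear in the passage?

25 tokens → 24 bigram windows in total.
Repeated bigrams (each contributes count−1 duplicates):
  fall fall: 5
  fall fruit: 4
  fruit warm: 4
  warm fall: 4
  fruit fall: 2
  warm fruit: 2
15 duplicate windows → 24 − 15 = 9 distinct.

9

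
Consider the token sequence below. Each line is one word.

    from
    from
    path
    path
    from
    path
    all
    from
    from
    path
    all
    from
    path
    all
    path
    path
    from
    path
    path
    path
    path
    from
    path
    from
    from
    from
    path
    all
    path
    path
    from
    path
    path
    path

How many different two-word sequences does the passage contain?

34 tokens → 33 bigram windows in total.
Repeated bigrams (each contributes count−1 duplicates):
  from path: 8
  path path: 8
  path from: 5
  from from: 4
  path all: 4
  all from: 2
  all path: 2
26 duplicate windows → 33 − 26 = 7 distinct.

7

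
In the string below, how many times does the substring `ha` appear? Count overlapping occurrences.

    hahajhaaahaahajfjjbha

Sliding a length-2 window over the 21 characters (20 positions):
  position 1–2: ha
  position 3–4: ha
  position 6–7: ha
  position 10–11: ha
  position 13–14: ha
  position 20–21: ha

6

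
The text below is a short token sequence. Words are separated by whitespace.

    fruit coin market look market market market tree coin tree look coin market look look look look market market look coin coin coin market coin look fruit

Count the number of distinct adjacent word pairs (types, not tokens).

15

27 tokens → 26 bigram windows in total.
Repeated bigrams (each contributes count−1 duplicates):
  coin market: 3
  look look: 3
  market look: 3
  market market: 3
  coin coin: 2
  look coin: 2
  look market: 2
11 duplicate windows → 26 − 11 = 15 distinct.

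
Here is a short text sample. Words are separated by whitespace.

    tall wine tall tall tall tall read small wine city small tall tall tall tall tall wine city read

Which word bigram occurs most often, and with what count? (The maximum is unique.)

Bigram frequencies (highest first):
  tall tall: 7
  tall wine: 2
  wine city: 2
  wine tall: 1
  tall read: 1
  read small: 1
  … (4 more, each ≤ 1)

"tall tall", 7 times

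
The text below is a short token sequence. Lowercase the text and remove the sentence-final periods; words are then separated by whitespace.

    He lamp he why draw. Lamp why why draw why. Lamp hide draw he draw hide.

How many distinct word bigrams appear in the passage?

16 tokens → 15 bigram windows in total.
Repeated bigrams (each contributes count−1 duplicates):
  why draw: 2
1 duplicate windows → 15 − 1 = 14 distinct.

14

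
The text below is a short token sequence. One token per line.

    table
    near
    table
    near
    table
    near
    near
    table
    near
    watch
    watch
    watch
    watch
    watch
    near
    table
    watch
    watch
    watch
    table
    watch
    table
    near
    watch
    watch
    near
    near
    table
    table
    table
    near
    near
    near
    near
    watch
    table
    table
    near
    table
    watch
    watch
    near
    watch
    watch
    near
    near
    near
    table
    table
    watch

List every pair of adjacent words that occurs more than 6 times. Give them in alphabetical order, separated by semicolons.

Bigram counts meeting the condition (more than 6 times):
  near near: 7
  near table: 7
  table near: 7
  watch watch: 9

near near; near table; table near; watch watch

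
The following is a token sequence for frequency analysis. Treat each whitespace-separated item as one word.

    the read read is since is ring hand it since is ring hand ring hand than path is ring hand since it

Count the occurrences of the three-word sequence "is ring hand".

Scanning the 20 overlapping trigram windows for "is ring hand":
  position 6–8: is ring hand
  position 11–13: is ring hand
  position 18–20: is ring hand

3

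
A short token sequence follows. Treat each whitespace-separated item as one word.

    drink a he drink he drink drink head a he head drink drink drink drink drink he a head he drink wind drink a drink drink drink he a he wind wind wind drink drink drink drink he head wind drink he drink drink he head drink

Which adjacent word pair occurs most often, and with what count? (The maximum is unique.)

"drink drink", 11 times

Bigram frequencies (highest first):
  drink drink: 11
  drink he: 6
  he drink: 4
  a he: 3
  he head: 3
  wind drink: 3
  … (12 more, each ≤ 2)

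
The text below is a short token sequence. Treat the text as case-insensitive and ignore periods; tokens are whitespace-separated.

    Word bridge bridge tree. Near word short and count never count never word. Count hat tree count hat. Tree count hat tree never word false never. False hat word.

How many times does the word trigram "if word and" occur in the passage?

Scanning the 27 overlapping trigram windows for "if word and":
  (none found)

0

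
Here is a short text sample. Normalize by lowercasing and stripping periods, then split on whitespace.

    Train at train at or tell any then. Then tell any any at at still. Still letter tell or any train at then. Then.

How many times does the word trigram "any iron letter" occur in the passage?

0

Scanning the 22 overlapping trigram windows for "any iron letter":
  (none found)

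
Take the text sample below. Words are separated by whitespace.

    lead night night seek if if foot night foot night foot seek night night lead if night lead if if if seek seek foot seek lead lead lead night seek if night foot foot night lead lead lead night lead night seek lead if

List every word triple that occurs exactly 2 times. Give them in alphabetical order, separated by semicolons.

Trigram counts meeting the condition (exactly 2 times):
  foot night foot: 2
  lead lead lead: 2
  lead lead night: 2
  lead night seek: 2
  night lead if: 2
  night seek if: 2

foot night foot; lead lead lead; lead lead night; lead night seek; night lead if; night seek if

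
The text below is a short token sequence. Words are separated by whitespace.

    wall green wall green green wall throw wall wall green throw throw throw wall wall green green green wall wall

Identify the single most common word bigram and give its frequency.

Bigram frequencies (highest first):
  wall green: 4
  green wall: 3
  green green: 3
  wall wall: 3
  throw wall: 2
  throw throw: 2
  … (2 more, each ≤ 1)

"wall green", 4 times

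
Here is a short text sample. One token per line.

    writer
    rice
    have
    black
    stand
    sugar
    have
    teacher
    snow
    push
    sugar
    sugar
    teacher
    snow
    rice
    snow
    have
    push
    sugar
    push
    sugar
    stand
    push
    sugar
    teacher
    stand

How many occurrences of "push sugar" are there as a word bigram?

Scanning the 25 overlapping bigram windows for "push sugar":
  position 10–11: push sugar
  position 18–19: push sugar
  position 20–21: push sugar
  position 23–24: push sugar

4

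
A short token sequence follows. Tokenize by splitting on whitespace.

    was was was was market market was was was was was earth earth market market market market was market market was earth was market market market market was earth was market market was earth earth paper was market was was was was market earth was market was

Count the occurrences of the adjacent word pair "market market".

9

Scanning the 46 overlapping bigram windows for "market market":
  position 5–6: market market
  position 14–15: market market
  position 15–16: market market
  position 16–17: market market
  position 19–20: market market
  position 24–25: market market
  position 25–26: market market
  position 26–27: market market
  position 31–32: market market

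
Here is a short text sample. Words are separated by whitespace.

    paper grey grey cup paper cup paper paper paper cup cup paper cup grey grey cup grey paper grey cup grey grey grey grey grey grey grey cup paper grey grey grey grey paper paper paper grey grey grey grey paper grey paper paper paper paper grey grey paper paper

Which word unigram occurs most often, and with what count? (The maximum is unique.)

Unigram frequencies (highest first):
  grey: 24
  paper: 18
  cup: 8

"grey", 24 times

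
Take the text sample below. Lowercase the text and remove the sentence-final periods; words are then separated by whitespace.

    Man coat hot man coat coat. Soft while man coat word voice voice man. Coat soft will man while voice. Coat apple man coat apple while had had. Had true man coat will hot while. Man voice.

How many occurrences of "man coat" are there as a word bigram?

Scanning the 36 overlapping bigram windows for "man coat":
  position 1–2: man coat
  position 4–5: man coat
  position 9–10: man coat
  position 14–15: man coat
  position 23–24: man coat
  position 31–32: man coat

6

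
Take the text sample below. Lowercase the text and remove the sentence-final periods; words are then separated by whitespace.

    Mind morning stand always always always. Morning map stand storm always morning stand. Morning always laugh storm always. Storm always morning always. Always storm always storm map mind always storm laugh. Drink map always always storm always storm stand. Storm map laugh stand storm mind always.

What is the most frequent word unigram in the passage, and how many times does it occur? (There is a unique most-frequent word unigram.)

"always", 15 times

Unigram frequencies (highest first):
  always: 15
  storm: 10
  morning: 5
  stand: 5
  map: 4
  mind: 3
  … (2 more, each ≤ 3)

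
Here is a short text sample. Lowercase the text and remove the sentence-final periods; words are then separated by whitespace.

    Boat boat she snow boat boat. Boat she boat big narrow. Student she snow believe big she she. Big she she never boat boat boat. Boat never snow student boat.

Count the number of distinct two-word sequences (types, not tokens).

30 tokens → 29 bigram windows in total.
Repeated bigrams (each contributes count−1 duplicates):
  boat boat: 6
  big she: 2
  boat she: 2
  she she: 2
  she snow: 2
9 duplicate windows → 29 − 9 = 20 distinct.

20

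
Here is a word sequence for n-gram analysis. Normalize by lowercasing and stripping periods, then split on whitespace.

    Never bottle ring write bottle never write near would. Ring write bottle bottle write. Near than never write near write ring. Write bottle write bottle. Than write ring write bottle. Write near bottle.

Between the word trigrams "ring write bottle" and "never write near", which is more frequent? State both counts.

"ring write bottle" (4 vs 2)

"ring write bottle": 4 occurrences
"never write near": 2 occurrences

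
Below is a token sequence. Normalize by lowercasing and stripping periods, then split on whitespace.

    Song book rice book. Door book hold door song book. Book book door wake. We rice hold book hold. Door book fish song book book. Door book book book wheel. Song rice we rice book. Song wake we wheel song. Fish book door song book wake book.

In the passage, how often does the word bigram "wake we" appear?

2

Scanning the 46 overlapping bigram windows for "wake we":
  position 14–15: wake we
  position 37–38: wake we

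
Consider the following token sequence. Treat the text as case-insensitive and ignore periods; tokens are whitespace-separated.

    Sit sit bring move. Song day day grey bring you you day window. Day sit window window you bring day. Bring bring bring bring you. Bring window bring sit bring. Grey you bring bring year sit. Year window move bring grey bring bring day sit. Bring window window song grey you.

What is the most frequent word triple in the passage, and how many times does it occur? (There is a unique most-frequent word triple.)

"bring bring bring", 2 times

Trigram frequencies (highest first):
  bring bring bring: 2
  sit sit bring: 1
  sit bring move: 1
  bring move song: 1
  move song day: 1
  song day day: 1
  … (42 more, each ≤ 1)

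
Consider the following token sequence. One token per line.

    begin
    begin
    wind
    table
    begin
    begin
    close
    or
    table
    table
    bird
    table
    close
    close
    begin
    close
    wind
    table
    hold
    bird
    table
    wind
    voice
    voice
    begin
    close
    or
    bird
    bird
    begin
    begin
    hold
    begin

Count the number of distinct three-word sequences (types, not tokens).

30

33 tokens → 31 trigram windows in total.
Repeated trigrams (each contributes count−1 duplicates):
  begin close or: 2
1 duplicate windows → 31 − 1 = 30 distinct.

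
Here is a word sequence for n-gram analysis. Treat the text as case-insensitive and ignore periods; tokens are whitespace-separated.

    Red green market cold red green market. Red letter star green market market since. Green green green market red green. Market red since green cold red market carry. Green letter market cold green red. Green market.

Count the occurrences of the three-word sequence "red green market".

4

Scanning the 34 overlapping trigram windows for "red green market":
  position 1–3: red green market
  position 5–7: red green market
  position 19–21: red green market
  position 34–36: red green market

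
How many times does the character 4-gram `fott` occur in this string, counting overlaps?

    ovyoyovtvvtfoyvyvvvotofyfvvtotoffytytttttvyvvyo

0

Sliding a length-4 window over the 47 characters (44 positions):
  (no match at any position)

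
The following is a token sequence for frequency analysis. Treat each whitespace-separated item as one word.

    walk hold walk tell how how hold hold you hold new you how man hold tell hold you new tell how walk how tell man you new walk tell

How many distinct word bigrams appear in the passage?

29 tokens → 28 bigram windows in total.
Repeated bigrams (each contributes count−1 duplicates):
  hold you: 2
  tell how: 2
  walk tell: 2
  you new: 2
4 duplicate windows → 28 − 4 = 24 distinct.

24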